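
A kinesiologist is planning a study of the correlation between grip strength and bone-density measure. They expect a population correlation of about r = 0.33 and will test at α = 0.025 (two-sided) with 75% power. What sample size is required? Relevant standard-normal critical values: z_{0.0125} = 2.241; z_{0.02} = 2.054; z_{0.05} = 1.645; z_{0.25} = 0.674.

n = 76

Fisher's z: C = ½·ln((1+r)/(1−r)) = ½·ln(1.9851) = 0.3428.
n = ((z_{α/2} + z_β)/C)² + 3.
(2.241 + 0.674) / 0.3428 = 2.915 / 0.3428 = 8.504.
n = 8.504² + 3 = 72.31 + 3 = 75.3.
Round up.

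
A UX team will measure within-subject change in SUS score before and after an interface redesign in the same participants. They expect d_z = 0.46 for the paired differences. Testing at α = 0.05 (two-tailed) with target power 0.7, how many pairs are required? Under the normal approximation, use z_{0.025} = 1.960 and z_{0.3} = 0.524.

n = 30 pairs

For a paired (one-sample on differences) test: n = ((z_{α/2} + z_β) / d)².
z_{α/2} + z_β = 1.960 + 0.524 = 2.484.
n = (2.484 / 0.46)² = 5.400² = 29.16.
Round up.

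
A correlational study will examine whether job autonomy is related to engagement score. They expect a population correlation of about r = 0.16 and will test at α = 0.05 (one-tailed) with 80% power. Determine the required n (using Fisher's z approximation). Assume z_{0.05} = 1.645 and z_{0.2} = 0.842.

Fisher's z: C = ½·ln((1+r)/(1−r)) = ½·ln(1.3810) = 0.1614.
n = ((z_{α} + z_β)/C)² + 3.
(1.645 + 0.842) / 0.1614 = 2.487 / 0.1614 = 15.409.
n = 15.409² + 3 = 237.43 + 3 = 240.4.
Round up.

n = 241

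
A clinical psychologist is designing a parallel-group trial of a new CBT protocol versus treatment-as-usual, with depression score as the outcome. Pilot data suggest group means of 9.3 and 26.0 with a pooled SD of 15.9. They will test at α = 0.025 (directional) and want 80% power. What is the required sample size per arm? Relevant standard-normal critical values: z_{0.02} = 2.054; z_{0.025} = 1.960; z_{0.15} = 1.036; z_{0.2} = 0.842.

Cohen's d = |M₁ − M₂| / SD_pooled = |9.3 − 26.0| / 15.9 = 16.7 / 15.9 = 1.050.
For two independent groups with equal n: n = 2·((z_{α} + z_β) / d)².
z_{α} + z_β = 1.960 + 0.842 = 2.802.
n = 2 × (2.802 / 1.050)² = 2 × 2.669² = 2 × 7.12 = 14.2.
Round up to the next whole participant.

n = 15 per group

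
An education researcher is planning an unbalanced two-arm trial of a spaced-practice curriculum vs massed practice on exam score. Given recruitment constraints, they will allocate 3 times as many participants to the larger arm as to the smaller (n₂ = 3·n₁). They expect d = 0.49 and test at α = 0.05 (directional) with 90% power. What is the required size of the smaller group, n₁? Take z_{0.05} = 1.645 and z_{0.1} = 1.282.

n₁ = 48

With allocation ratio k = n₂/n₁ = 3, Var(x̄₁−x̄₂) = σ²(1/n₁ + 1/(k·n₁)) = σ²·(k+1)/(k·n₁).
So n₁ = (1 + 1/k)·((z_{α} + z_β)/d)² = 1.333 × (2.927/0.49)².
n₁ = 1.333 × 35.68 = 47.6.
Round up: n₁ = 48, giving n₂ = 3 × 48 = 144.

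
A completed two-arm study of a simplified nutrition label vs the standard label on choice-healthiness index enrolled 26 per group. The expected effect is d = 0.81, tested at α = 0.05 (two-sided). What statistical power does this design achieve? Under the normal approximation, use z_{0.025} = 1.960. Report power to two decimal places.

For two equal groups, power = Φ(d·√(n/2) − z_{α/2}).
d·√(n/2) = 0.81 × √(26/2) = 0.81 × 3.606 = 2.920.
z_β = 2.920 − 1.960 = 0.960.
Power = Φ(0.960) = 0.832.

power ≈ 0.83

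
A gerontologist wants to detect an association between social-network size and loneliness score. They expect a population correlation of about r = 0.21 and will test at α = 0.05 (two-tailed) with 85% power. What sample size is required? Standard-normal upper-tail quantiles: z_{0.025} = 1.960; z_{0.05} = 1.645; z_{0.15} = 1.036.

n = 201

Fisher's z: C = ½·ln((1+r)/(1−r)) = ½·ln(1.5316) = 0.2132.
n = ((z_{α/2} + z_β)/C)² + 3.
(1.960 + 1.036) / 0.2132 = 2.996 / 0.2132 = 14.053.
n = 14.053² + 3 = 197.47 + 3 = 200.5.
Round up.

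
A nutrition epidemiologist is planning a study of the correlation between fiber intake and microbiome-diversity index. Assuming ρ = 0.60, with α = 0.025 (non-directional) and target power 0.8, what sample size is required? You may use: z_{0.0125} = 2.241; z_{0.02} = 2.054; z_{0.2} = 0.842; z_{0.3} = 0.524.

Fisher's z: C = ½·ln((1+r)/(1−r)) = ½·ln(4.0000) = 0.6931.
n = ((z_{α/2} + z_β)/C)² + 3.
(2.241 + 0.842) / 0.6931 = 3.083 / 0.6931 = 4.448.
n = 4.448² + 3 = 19.79 + 3 = 22.8.
Round up.

n = 23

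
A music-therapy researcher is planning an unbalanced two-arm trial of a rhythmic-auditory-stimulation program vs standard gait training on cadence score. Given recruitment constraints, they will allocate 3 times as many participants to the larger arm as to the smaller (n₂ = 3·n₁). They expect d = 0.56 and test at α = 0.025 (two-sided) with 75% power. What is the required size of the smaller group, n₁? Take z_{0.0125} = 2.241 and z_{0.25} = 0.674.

n₁ = 37

With allocation ratio k = n₂/n₁ = 3, Var(x̄₁−x̄₂) = σ²(1/n₁ + 1/(k·n₁)) = σ²·(k+1)/(k·n₁).
So n₁ = (1 + 1/k)·((z_{α/2} + z_β)/d)² = 1.333 × (2.915/0.56)².
n₁ = 1.333 × 27.10 = 36.1.
Round up: n₁ = 37, giving n₂ = 3 × 37 = 111.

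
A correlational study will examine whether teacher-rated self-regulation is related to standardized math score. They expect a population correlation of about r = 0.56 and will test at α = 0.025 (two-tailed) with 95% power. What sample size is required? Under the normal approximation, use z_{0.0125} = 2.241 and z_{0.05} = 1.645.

Fisher's z: C = ½·ln((1+r)/(1−r)) = ½·ln(3.5455) = 0.6328.
n = ((z_{α/2} + z_β)/C)² + 3.
(2.241 + 1.645) / 0.6328 = 3.886 / 0.6328 = 6.141.
n = 6.141² + 3 = 37.71 + 3 = 40.7.
Round up.

n = 41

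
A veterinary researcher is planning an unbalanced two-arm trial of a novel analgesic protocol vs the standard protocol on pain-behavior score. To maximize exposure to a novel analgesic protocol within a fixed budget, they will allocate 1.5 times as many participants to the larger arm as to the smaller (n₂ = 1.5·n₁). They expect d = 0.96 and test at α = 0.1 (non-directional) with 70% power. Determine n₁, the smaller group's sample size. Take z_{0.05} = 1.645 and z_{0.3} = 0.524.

n₁ = 9

With allocation ratio k = n₂/n₁ = 1.5, Var(x̄₁−x̄₂) = σ²(1/n₁ + 1/(k·n₁)) = σ²·(k+1)/(k·n₁).
So n₁ = (1 + 1/k)·((z_{α/2} + z_β)/d)² = 1.667 × (2.169/0.96)².
n₁ = 1.667 × 5.10 = 8.5.
Round up: n₁ = 9, giving n₂ = ⌈1.5 × 9⌉ = ⌈13.5⌉ = 14.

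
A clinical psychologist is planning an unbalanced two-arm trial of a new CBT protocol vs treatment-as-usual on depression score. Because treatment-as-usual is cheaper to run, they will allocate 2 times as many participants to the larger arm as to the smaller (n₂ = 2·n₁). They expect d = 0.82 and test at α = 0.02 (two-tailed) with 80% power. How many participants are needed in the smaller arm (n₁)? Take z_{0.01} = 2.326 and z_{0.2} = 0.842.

With allocation ratio k = n₂/n₁ = 2, Var(x̄₁−x̄₂) = σ²(1/n₁ + 1/(k·n₁)) = σ²·(k+1)/(k·n₁).
So n₁ = (1 + 1/k)·((z_{α/2} + z_β)/d)² = 1.500 × (3.168/0.82)².
n₁ = 1.500 × 14.93 = 22.4.
Round up: n₁ = 23, giving n₂ = 2 × 23 = 46.

n₁ = 23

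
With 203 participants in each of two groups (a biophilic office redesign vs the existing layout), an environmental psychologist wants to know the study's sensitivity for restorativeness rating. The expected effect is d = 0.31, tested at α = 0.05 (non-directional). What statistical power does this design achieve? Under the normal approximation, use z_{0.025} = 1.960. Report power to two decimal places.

power ≈ 0.88

For two equal groups, power = Φ(d·√(n/2) − z_{α/2}).
d·√(n/2) = 0.31 × √(203/2) = 0.31 × 10.075 = 3.123.
z_β = 3.123 − 1.960 = 1.163.
Power = Φ(1.163) = 0.878.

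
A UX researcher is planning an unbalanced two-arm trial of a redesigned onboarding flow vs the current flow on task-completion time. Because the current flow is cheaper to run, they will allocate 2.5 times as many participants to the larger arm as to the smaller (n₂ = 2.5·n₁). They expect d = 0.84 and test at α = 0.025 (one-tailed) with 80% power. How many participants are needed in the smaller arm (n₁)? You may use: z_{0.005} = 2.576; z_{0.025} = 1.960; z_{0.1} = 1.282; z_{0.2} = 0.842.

n₁ = 16

With allocation ratio k = n₂/n₁ = 2.5, Var(x̄₁−x̄₂) = σ²(1/n₁ + 1/(k·n₁)) = σ²·(k+1)/(k·n₁).
So n₁ = (1 + 1/k)·((z_{α} + z_β)/d)² = 1.400 × (2.802/0.84)².
n₁ = 1.400 × 11.13 = 15.6.
Round up: n₁ = 16, giving n₂ = 2.5 × 16 = 40.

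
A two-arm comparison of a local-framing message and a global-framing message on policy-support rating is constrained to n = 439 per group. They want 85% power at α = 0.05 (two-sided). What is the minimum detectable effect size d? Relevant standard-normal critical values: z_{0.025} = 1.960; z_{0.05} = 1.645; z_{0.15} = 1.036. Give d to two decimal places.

d_min ≈ 0.20

For two independent groups of n = 439 each: d_min = (z_{α/2} + z_β)·√(2/n).
z-sum = 1.960 + 1.036 = 2.996.
d_min = 2.996 × √(2/439) = 2.996 × 0.0675 = 0.202.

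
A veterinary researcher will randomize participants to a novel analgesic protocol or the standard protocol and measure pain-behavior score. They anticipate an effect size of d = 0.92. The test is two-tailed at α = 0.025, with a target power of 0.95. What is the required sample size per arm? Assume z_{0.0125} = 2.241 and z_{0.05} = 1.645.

n = 36 per group

For two independent groups with equal n: n = 2·((z_{α/2} + z_β) / d)².
z_{α/2} + z_β = 2.241 + 1.645 = 3.886.
n = 2 × (3.886 / 0.92)² = 2 × 4.224² = 2 × 17.84 = 35.7.
Round up to the next whole participant.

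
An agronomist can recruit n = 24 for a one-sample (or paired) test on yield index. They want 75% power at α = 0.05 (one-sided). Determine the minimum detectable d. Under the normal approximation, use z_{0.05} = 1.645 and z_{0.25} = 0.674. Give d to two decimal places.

For a single sample (or paired design) of n = 24: d_min = (z_{α} + z_β)/√n.
z-sum = 1.645 + 0.674 = 2.319.
d_min = 2.319 / √24 = 2.319 / 4.899 = 0.473.

d_min ≈ 0.47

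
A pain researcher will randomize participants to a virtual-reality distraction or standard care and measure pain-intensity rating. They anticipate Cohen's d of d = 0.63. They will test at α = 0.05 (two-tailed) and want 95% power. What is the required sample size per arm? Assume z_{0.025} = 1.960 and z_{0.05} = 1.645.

n = 66 per group

For two independent groups with equal n: n = 2·((z_{α/2} + z_β) / d)².
z_{α/2} + z_β = 1.960 + 1.645 = 3.605.
n = 2 × (3.605 / 0.63)² = 2 × 5.722² = 2 × 32.74 = 65.5.
Round up to the next whole participant.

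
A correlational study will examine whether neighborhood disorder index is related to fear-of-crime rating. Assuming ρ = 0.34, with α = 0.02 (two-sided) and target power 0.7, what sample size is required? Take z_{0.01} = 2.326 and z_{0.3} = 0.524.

n = 68

Fisher's z: C = ½·ln((1+r)/(1−r)) = ½·ln(2.0303) = 0.3541.
n = ((z_{α/2} + z_β)/C)² + 3.
(2.326 + 0.524) / 0.3541 = 2.850 / 0.3541 = 8.049.
n = 8.049² + 3 = 64.78 + 3 = 67.8.
Round up.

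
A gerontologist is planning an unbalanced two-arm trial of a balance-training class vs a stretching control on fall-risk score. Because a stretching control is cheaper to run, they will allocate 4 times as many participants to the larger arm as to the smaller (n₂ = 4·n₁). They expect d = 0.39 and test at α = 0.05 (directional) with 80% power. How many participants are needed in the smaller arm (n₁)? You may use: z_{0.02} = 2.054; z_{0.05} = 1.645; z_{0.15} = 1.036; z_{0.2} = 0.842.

n₁ = 51

With allocation ratio k = n₂/n₁ = 4, Var(x̄₁−x̄₂) = σ²(1/n₁ + 1/(k·n₁)) = σ²·(k+1)/(k·n₁).
So n₁ = (1 + 1/k)·((z_{α} + z_β)/d)² = 1.250 × (2.487/0.39)².
n₁ = 1.250 × 40.67 = 50.8.
Round up: n₁ = 51, giving n₂ = 4 × 51 = 204.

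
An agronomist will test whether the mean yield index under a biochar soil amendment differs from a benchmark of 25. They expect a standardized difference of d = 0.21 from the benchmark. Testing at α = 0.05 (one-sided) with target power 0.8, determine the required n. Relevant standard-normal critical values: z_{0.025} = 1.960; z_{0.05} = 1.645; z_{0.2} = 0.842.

n = 141

For a one-sample test: n = ((z_{α} + z_β) / d)².
z_{α} + z_β = 1.645 + 0.842 = 2.487.
n = (2.487 / 0.21)² = 11.843² = 140.25.
Round up.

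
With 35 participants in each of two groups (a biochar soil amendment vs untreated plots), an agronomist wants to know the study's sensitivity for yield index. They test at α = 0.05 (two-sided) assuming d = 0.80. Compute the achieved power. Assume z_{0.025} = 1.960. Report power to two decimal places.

For two equal groups, power = Φ(d·√(n/2) − z_{α/2}).
d·√(n/2) = 0.80 × √(35/2) = 0.80 × 4.183 = 3.347.
z_β = 3.347 − 1.960 = 1.387.
Power = Φ(1.387) = 0.917.

power ≈ 0.92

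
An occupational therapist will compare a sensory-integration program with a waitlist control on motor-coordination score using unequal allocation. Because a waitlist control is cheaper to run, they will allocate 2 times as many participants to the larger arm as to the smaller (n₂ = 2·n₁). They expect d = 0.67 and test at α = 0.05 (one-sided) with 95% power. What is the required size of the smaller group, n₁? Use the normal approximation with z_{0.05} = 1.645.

n₁ = 37

With allocation ratio k = n₂/n₁ = 2, Var(x̄₁−x̄₂) = σ²(1/n₁ + 1/(k·n₁)) = σ²·(k+1)/(k·n₁).
So n₁ = (1 + 1/k)·((z_{α} + z_β)/d)² = 1.500 × (3.290/0.67)².
n₁ = 1.500 × 24.11 = 36.2.
Round up: n₁ = 37, giving n₂ = 2 × 37 = 74.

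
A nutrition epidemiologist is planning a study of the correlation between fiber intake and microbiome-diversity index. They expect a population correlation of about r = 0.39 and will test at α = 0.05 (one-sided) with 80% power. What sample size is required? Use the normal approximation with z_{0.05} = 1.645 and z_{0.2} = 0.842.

Fisher's z: C = ½·ln((1+r)/(1−r)) = ½·ln(2.2787) = 0.4118.
n = ((z_{α} + z_β)/C)² + 3.
(1.645 + 0.842) / 0.4118 = 2.487 / 0.4118 = 6.039.
n = 6.039² + 3 = 36.47 + 3 = 39.5.
Round up.

n = 40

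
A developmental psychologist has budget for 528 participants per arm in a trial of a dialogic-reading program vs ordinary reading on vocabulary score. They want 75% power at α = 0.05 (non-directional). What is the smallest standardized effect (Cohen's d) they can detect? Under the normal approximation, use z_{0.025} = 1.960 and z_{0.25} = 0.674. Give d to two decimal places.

d_min ≈ 0.16

For two independent groups of n = 528 each: d_min = (z_{α/2} + z_β)·√(2/n).
z-sum = 1.960 + 0.674 = 2.634.
d_min = 2.634 × √(2/528) = 2.634 × 0.0615 = 0.162.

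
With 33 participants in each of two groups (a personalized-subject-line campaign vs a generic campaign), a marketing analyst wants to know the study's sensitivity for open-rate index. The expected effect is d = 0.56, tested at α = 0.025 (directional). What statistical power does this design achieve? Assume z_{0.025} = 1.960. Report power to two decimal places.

For two equal groups, power = Φ(d·√(n/2) − z_{α}).
d·√(n/2) = 0.56 × √(33/2) = 0.56 × 4.062 = 2.275.
z_β = 2.275 − 1.960 = 0.315.
Power = Φ(0.315) = 0.624.

power ≈ 0.62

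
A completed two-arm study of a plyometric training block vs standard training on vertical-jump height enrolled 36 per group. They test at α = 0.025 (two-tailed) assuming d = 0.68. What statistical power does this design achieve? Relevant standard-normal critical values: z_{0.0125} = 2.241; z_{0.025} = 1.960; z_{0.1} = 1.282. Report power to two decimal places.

power ≈ 0.74

For two equal groups, power = Φ(d·√(n/2) − z_{α/2}).
d·√(n/2) = 0.68 × √(36/2) = 0.68 × 4.243 = 2.885.
z_β = 2.885 − 2.241 = 0.644.
Power = Φ(0.644) = 0.740.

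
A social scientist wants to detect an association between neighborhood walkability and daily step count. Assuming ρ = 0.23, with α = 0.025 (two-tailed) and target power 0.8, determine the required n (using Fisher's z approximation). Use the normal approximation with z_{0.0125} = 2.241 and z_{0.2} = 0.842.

Fisher's z: C = ½·ln((1+r)/(1−r)) = ½·ln(1.5974) = 0.2342.
n = ((z_{α/2} + z_β)/C)² + 3.
(2.241 + 0.842) / 0.2342 = 3.083 / 0.2342 = 13.164.
n = 13.164² + 3 = 173.29 + 3 = 176.3.
Round up.

n = 177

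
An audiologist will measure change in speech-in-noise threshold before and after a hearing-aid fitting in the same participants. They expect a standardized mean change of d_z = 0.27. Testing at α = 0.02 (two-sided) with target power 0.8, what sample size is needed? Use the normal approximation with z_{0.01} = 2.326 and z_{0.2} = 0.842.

For a paired (one-sample on differences) test: n = ((z_{α/2} + z_β) / d)².
z_{α/2} + z_β = 2.326 + 0.842 = 3.168.
n = (3.168 / 0.27)² = 11.733² = 137.67.
Round up.

n = 138 pairs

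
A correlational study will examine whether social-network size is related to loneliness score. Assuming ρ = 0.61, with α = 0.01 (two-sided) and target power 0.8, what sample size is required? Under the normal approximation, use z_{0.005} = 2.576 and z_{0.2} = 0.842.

n = 27

Fisher's z: C = ½·ln((1+r)/(1−r)) = ½·ln(4.1282) = 0.7089.
n = ((z_{α/2} + z_β)/C)² + 3.
(2.576 + 0.842) / 0.7089 = 3.418 / 0.7089 = 4.822.
n = 4.822² + 3 = 23.25 + 3 = 26.2.
Round up.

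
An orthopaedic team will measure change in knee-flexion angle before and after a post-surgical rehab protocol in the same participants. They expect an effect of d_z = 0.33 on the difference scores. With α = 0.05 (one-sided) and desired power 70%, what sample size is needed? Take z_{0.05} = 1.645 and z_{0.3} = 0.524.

For a paired (one-sample on differences) test: n = ((z_{α} + z_β) / d)².
z_{α} + z_β = 1.645 + 0.524 = 2.169.
n = (2.169 / 0.33)² = 6.573² = 43.20.
Round up.

n = 44 pairs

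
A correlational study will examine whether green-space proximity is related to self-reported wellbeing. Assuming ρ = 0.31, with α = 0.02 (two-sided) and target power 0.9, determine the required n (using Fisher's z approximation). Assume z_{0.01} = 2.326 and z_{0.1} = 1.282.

n = 130

Fisher's z: C = ½·ln((1+r)/(1−r)) = ½·ln(1.8986) = 0.3205.
n = ((z_{α/2} + z_β)/C)² + 3.
(2.326 + 1.282) / 0.3205 = 3.608 / 0.3205 = 11.257.
n = 11.257² + 3 = 126.73 + 3 = 129.7.
Round up.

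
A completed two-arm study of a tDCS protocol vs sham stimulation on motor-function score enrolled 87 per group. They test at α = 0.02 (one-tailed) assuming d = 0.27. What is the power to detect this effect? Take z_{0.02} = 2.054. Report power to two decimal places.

For two equal groups, power = Φ(d·√(n/2) − z_{α}).
d·√(n/2) = 0.27 × √(87/2) = 0.27 × 6.595 = 1.781.
z_β = 1.781 − 2.054 = -0.273.
Power = Φ(-0.273) = 0.392.

power ≈ 0.39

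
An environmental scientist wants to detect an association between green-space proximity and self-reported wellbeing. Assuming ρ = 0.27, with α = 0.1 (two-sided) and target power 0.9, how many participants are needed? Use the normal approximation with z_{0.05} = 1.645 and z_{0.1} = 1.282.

Fisher's z: C = ½·ln((1+r)/(1−r)) = ½·ln(1.7397) = 0.2769.
n = ((z_{α/2} + z_β)/C)² + 3.
(1.645 + 1.282) / 0.2769 = 2.927 / 0.2769 = 10.571.
n = 10.571² + 3 = 111.74 + 3 = 114.7.
Round up.

n = 115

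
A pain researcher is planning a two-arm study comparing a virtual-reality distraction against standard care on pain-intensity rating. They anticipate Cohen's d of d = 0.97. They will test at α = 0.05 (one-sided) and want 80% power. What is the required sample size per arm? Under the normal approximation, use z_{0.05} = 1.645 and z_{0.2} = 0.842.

For two independent groups with equal n: n = 2·((z_{α} + z_β) / d)².
z_{α} + z_β = 1.645 + 0.842 = 2.487.
n = 2 × (2.487 / 0.97)² = 2 × 2.564² = 2 × 6.57 = 13.1.
Round up to the next whole participant.

n = 14 per group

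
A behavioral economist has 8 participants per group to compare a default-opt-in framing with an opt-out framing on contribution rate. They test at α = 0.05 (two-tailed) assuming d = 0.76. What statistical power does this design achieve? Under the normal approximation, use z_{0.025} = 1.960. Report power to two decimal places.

For two equal groups, power = Φ(d·√(n/2) − z_{α/2}).
d·√(n/2) = 0.76 × √(8/2) = 0.76 × 2.000 = 1.520.
z_β = 1.520 − 1.960 = -0.440.
Power = Φ(-0.440) = 0.330.

power ≈ 0.33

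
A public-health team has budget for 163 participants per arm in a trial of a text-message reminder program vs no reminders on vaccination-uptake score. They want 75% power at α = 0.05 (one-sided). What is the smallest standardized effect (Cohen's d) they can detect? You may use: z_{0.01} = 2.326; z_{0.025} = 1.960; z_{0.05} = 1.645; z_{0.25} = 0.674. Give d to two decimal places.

For two independent groups of n = 163 each: d_min = (z_{α} + z_β)·√(2/n).
z-sum = 1.645 + 0.674 = 2.319.
d_min = 2.319 × √(2/163) = 2.319 × 0.1108 = 0.257.

d_min ≈ 0.26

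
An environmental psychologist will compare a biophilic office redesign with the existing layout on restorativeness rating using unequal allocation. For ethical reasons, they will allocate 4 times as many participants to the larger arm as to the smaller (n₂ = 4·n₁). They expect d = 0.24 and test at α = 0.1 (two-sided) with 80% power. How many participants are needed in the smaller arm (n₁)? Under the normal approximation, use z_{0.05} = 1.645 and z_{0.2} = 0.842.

With allocation ratio k = n₂/n₁ = 4, Var(x̄₁−x̄₂) = σ²(1/n₁ + 1/(k·n₁)) = σ²·(k+1)/(k·n₁).
So n₁ = (1 + 1/k)·((z_{α/2} + z_β)/d)² = 1.250 × (2.487/0.24)².
n₁ = 1.250 × 107.38 = 134.2.
Round up: n₁ = 135, giving n₂ = 4 × 135 = 540.

n₁ = 135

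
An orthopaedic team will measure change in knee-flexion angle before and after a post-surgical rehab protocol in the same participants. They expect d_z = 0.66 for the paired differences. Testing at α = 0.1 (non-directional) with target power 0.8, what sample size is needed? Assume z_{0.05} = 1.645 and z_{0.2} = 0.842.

n = 15 pairs

For a paired (one-sample on differences) test: n = ((z_{α/2} + z_β) / d)².
z_{α/2} + z_β = 1.645 + 0.842 = 2.487.
n = (2.487 / 0.66)² = 3.768² = 14.20.
Round up.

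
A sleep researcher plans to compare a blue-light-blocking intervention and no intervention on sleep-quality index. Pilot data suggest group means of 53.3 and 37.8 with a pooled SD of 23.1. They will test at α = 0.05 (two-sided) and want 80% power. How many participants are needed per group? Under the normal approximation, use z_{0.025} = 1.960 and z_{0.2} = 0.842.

n = 35 per group

Cohen's d = |M₁ − M₂| / SD_pooled = |53.3 − 37.8| / 23.1 = 15.5 / 23.1 = 0.671.
For two independent groups with equal n: n = 2·((z_{α/2} + z_β) / d)².
z_{α/2} + z_β = 1.960 + 0.842 = 2.802.
n = 2 × (2.802 / 0.671)² = 2 × 4.176² = 2 × 17.44 = 34.9.
Round up to the next whole participant.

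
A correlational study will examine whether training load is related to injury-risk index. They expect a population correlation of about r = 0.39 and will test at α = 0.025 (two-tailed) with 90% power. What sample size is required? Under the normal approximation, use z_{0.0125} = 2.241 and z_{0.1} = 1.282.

n = 77

Fisher's z: C = ½·ln((1+r)/(1−r)) = ½·ln(2.2787) = 0.4118.
n = ((z_{α/2} + z_β)/C)² + 3.
(2.241 + 1.282) / 0.4118 = 3.523 / 0.4118 = 8.555.
n = 8.555² + 3 = 73.19 + 3 = 76.2.
Round up.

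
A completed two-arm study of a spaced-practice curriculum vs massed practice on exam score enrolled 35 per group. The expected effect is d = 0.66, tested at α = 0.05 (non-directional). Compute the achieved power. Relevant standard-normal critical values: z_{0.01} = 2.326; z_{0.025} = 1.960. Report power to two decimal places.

For two equal groups, power = Φ(d·√(n/2) − z_{α/2}).
d·√(n/2) = 0.66 × √(35/2) = 0.66 × 4.183 = 2.761.
z_β = 2.761 − 1.960 = 0.801.
Power = Φ(0.801) = 0.788.

power ≈ 0.79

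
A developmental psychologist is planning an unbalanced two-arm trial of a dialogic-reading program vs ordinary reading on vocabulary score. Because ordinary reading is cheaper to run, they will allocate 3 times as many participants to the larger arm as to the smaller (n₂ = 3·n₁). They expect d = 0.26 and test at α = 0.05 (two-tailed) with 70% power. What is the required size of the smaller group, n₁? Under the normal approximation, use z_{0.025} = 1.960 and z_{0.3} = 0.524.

n₁ = 122

With allocation ratio k = n₂/n₁ = 3, Var(x̄₁−x̄₂) = σ²(1/n₁ + 1/(k·n₁)) = σ²·(k+1)/(k·n₁).
So n₁ = (1 + 1/k)·((z_{α/2} + z_β)/d)² = 1.333 × (2.484/0.26)².
n₁ = 1.333 × 91.28 = 121.7.
Round up: n₁ = 122, giving n₂ = 3 × 122 = 366.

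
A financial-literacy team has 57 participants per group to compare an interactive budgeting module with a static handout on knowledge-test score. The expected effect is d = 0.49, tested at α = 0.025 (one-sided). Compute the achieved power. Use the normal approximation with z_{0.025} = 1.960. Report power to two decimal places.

For two equal groups, power = Φ(d·√(n/2) − z_{α}).
d·√(n/2) = 0.49 × √(57/2) = 0.49 × 5.339 = 2.616.
z_β = 2.616 − 1.960 = 0.656.
Power = Φ(0.656) = 0.744.

power ≈ 0.74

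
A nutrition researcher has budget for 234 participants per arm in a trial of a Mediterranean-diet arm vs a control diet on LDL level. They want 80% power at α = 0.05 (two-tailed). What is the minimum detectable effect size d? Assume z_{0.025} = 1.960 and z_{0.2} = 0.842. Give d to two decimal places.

d_min ≈ 0.26

For two independent groups of n = 234 each: d_min = (z_{α/2} + z_β)·√(2/n).
z-sum = 1.960 + 0.842 = 2.802.
d_min = 2.802 × √(2/234) = 2.802 × 0.0925 = 0.259.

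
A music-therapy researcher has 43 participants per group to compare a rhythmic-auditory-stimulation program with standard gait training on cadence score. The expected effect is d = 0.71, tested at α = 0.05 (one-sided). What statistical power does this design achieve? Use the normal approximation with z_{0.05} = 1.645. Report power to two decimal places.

For two equal groups, power = Φ(d·√(n/2) − z_{α}).
d·√(n/2) = 0.71 × √(43/2) = 0.71 × 4.637 = 3.292.
z_β = 3.292 − 1.645 = 1.647.
Power = Φ(1.647) = 0.950.

power ≈ 0.95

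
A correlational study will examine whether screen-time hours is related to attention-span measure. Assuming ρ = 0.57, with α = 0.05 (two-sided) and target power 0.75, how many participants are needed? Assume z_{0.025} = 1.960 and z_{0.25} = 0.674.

Fisher's z: C = ½·ln((1+r)/(1−r)) = ½·ln(3.6512) = 0.6475.
n = ((z_{α/2} + z_β)/C)² + 3.
(1.960 + 0.674) / 0.6475 = 2.634 / 0.6475 = 4.068.
n = 4.068² + 3 = 16.55 + 3 = 19.5.
Round up.

n = 20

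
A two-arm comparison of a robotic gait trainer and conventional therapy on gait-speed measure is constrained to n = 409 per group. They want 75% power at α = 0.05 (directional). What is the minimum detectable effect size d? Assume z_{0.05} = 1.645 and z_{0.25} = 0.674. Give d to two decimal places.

d_min ≈ 0.16

For two independent groups of n = 409 each: d_min = (z_{α} + z_β)·√(2/n).
z-sum = 1.645 + 0.674 = 2.319.
d_min = 2.319 × √(2/409) = 2.319 × 0.0699 = 0.162.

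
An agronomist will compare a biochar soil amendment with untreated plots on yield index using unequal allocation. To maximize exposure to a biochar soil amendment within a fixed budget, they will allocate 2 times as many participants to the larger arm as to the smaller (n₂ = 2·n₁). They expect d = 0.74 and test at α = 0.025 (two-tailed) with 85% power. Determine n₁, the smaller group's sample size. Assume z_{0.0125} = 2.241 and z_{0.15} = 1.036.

n₁ = 30

With allocation ratio k = n₂/n₁ = 2, Var(x̄₁−x̄₂) = σ²(1/n₁ + 1/(k·n₁)) = σ²·(k+1)/(k·n₁).
So n₁ = (1 + 1/k)·((z_{α/2} + z_β)/d)² = 1.500 × (3.277/0.74)².
n₁ = 1.500 × 19.61 = 29.4.
Round up: n₁ = 30, giving n₂ = 2 × 30 = 60.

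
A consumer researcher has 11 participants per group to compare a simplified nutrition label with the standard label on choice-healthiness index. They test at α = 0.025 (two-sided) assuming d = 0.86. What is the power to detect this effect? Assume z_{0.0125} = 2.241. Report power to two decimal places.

For two equal groups, power = Φ(d·√(n/2) − z_{α/2}).
d·√(n/2) = 0.86 × √(11/2) = 0.86 × 2.345 = 2.017.
z_β = 2.017 − 2.241 = -0.224.
Power = Φ(-0.224) = 0.411.

power ≈ 0.41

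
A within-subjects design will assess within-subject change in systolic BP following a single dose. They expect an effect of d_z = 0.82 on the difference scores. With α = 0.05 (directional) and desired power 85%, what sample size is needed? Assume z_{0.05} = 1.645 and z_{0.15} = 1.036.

n = 11 pairs

For a paired (one-sample on differences) test: n = ((z_{α} + z_β) / d)².
z_{α} + z_β = 1.645 + 1.036 = 2.681.
n = (2.681 / 0.82)² = 3.270² = 10.69.
Round up.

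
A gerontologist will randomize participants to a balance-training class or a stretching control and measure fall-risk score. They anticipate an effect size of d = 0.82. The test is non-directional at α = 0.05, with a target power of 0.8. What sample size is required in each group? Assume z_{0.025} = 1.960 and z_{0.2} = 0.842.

For two independent groups with equal n: n = 2·((z_{α/2} + z_β) / d)².
z_{α/2} + z_β = 1.960 + 0.842 = 2.802.
n = 2 × (2.802 / 0.82)² = 2 × 3.417² = 2 × 11.68 = 23.4.
Round up to the next whole participant.

n = 24 per group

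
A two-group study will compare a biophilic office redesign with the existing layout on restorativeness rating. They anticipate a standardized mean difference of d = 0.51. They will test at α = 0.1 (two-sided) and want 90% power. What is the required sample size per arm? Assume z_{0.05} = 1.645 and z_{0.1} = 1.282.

For two independent groups with equal n: n = 2·((z_{α/2} + z_β) / d)².
z_{α/2} + z_β = 1.645 + 1.282 = 2.927.
n = 2 × (2.927 / 0.51)² = 2 × 5.739² = 2 × 32.94 = 65.9.
Round up to the next whole participant.

n = 66 per group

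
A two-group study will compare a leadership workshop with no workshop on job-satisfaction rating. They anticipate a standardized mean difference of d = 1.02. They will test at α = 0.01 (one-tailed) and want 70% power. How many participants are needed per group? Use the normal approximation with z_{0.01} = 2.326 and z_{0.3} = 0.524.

For two independent groups with equal n: n = 2·((z_{α} + z_β) / d)².
z_{α} + z_β = 2.326 + 0.524 = 2.850.
n = 2 × (2.850 / 1.02)² = 2 × 2.794² = 2 × 7.81 = 15.6.
Round up to the next whole participant.

n = 16 per group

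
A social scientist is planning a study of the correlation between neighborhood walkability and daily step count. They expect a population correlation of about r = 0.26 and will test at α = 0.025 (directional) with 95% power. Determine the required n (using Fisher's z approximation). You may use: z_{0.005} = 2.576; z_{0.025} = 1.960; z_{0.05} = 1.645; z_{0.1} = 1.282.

Fisher's z: C = ½·ln((1+r)/(1−r)) = ½·ln(1.7027) = 0.2661.
n = ((z_{α} + z_β)/C)² + 3.
(1.960 + 1.645) / 0.2661 = 3.605 / 0.2661 = 13.548.
n = 13.548² + 3 = 183.54 + 3 = 186.5.
Round up.

n = 187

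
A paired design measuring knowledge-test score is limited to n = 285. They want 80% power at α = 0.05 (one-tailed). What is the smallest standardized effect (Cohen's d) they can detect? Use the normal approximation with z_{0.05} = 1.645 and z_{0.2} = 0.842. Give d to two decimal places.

For a single sample (or paired design) of n = 285: d_min = (z_{α} + z_β)/√n.
z-sum = 1.645 + 0.842 = 2.487.
d_min = 2.487 / √285 = 2.487 / 16.882 = 0.147.

d_min ≈ 0.15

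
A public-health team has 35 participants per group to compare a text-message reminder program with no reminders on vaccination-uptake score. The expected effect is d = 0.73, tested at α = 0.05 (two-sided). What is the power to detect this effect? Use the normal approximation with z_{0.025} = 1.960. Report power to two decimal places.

For two equal groups, power = Φ(d·√(n/2) − z_{α/2}).
d·√(n/2) = 0.73 × √(35/2) = 0.73 × 4.183 = 3.054.
z_β = 3.054 − 1.960 = 1.094.
Power = Φ(1.094) = 0.863.

power ≈ 0.86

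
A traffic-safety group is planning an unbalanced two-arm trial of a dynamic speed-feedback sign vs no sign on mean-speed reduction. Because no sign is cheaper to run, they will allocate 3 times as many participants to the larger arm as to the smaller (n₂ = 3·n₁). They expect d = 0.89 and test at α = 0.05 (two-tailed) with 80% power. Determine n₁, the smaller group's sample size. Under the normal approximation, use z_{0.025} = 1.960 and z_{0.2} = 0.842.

With allocation ratio k = n₂/n₁ = 3, Var(x̄₁−x̄₂) = σ²(1/n₁ + 1/(k·n₁)) = σ²·(k+1)/(k·n₁).
So n₁ = (1 + 1/k)·((z_{α/2} + z_β)/d)² = 1.333 × (2.802/0.89)².
n₁ = 1.333 × 9.91 = 13.2.
Round up: n₁ = 14, giving n₂ = 3 × 14 = 42.

n₁ = 14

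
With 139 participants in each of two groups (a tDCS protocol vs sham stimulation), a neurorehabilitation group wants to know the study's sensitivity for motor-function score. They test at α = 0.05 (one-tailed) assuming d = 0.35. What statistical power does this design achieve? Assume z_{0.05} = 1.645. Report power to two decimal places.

For two equal groups, power = Φ(d·√(n/2) − z_{α}).
d·√(n/2) = 0.35 × √(139/2) = 0.35 × 8.337 = 2.918.
z_β = 2.918 − 1.645 = 1.273.
Power = Φ(1.273) = 0.898.

power ≈ 0.90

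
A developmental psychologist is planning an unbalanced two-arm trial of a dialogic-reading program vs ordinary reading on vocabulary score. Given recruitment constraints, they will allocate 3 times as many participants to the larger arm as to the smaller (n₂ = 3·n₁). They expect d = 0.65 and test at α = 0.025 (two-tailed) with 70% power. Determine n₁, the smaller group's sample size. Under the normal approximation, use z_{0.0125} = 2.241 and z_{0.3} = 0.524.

With allocation ratio k = n₂/n₁ = 3, Var(x̄₁−x̄₂) = σ²(1/n₁ + 1/(k·n₁)) = σ²·(k+1)/(k·n₁).
So n₁ = (1 + 1/k)·((z_{α/2} + z_β)/d)² = 1.333 × (2.765/0.65)².
n₁ = 1.333 × 18.10 = 24.1.
Round up: n₁ = 25, giving n₂ = 3 × 25 = 75.

n₁ = 25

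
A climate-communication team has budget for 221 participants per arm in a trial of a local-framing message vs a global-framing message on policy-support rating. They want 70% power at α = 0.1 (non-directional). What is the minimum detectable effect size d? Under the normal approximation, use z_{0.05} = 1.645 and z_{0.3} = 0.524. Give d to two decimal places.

For two independent groups of n = 221 each: d_min = (z_{α/2} + z_β)·√(2/n).
z-sum = 1.645 + 0.524 = 2.169.
d_min = 2.169 × √(2/221) = 2.169 × 0.0951 = 0.206.

d_min ≈ 0.21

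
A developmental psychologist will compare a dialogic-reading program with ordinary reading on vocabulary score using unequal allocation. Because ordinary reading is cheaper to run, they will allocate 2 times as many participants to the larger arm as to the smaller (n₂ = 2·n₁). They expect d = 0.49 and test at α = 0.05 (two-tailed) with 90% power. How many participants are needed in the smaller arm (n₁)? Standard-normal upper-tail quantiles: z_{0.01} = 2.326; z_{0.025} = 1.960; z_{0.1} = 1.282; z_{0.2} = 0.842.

n₁ = 66

With allocation ratio k = n₂/n₁ = 2, Var(x̄₁−x̄₂) = σ²(1/n₁ + 1/(k·n₁)) = σ²·(k+1)/(k·n₁).
So n₁ = (1 + 1/k)·((z_{α/2} + z_β)/d)² = 1.500 × (3.242/0.49)².
n₁ = 1.500 × 43.78 = 65.7.
Round up: n₁ = 66, giving n₂ = 2 × 66 = 132.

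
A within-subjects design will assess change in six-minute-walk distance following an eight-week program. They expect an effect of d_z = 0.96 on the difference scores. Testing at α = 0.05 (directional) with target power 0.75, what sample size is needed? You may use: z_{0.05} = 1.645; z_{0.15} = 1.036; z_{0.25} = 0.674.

For a paired (one-sample on differences) test: n = ((z_{α} + z_β) / d)².
z_{α} + z_β = 1.645 + 0.674 = 2.319.
n = (2.319 / 0.96)² = 2.416² = 5.84.
Round up.

n = 6 pairs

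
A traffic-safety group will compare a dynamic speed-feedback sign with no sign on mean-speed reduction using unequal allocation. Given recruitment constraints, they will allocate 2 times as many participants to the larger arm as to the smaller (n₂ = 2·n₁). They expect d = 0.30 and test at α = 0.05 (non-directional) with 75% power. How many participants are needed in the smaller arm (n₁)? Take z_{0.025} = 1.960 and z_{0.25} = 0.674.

With allocation ratio k = n₂/n₁ = 2, Var(x̄₁−x̄₂) = σ²(1/n₁ + 1/(k·n₁)) = σ²·(k+1)/(k·n₁).
So n₁ = (1 + 1/k)·((z_{α/2} + z_β)/d)² = 1.500 × (2.634/0.30)².
n₁ = 1.500 × 77.09 = 115.6.
Round up: n₁ = 116, giving n₂ = 2 × 116 = 232.

n₁ = 116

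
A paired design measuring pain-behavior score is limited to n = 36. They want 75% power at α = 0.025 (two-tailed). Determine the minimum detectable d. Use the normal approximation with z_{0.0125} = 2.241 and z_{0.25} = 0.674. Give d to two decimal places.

For a single sample (or paired design) of n = 36: d_min = (z_{α/2} + z_β)/√n.
z-sum = 2.241 + 0.674 = 2.915.
d_min = 2.915 / √36 = 2.915 / 6.000 = 0.486.

d_min ≈ 0.49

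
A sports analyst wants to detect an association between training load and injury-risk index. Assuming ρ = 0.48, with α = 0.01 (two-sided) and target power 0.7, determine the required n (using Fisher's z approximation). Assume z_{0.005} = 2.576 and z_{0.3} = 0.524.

n = 39

Fisher's z: C = ½·ln((1+r)/(1−r)) = ½·ln(2.8462) = 0.5230.
n = ((z_{α/2} + z_β)/C)² + 3.
(2.576 + 0.524) / 0.5230 = 3.100 / 0.5230 = 5.927.
n = 5.927² + 3 = 35.13 + 3 = 38.1.
Round up.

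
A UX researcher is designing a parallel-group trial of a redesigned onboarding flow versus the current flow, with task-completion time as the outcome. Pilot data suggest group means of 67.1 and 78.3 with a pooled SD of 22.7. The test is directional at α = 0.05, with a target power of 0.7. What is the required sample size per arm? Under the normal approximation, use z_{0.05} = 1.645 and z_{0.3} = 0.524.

n = 39 per group

Cohen's d = |M₁ − M₂| / SD_pooled = |67.1 − 78.3| / 22.7 = 11.2 / 22.7 = 0.493.
For two independent groups with equal n: n = 2·((z_{α} + z_β) / d)².
z_{α} + z_β = 1.645 + 0.524 = 2.169.
n = 2 × (2.169 / 0.493)² = 2 × 4.400² = 2 × 19.36 = 38.7.
Round up to the next whole participant.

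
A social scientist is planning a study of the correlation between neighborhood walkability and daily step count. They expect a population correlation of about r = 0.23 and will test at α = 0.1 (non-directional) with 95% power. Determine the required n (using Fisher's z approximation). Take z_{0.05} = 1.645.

n = 201

Fisher's z: C = ½·ln((1+r)/(1−r)) = ½·ln(1.5974) = 0.2342.
n = ((z_{α/2} + z_β)/C)² + 3.
(1.645 + 1.645) / 0.2342 = 3.290 / 0.2342 = 14.048.
n = 14.048² + 3 = 197.34 + 3 = 200.3.
Round up.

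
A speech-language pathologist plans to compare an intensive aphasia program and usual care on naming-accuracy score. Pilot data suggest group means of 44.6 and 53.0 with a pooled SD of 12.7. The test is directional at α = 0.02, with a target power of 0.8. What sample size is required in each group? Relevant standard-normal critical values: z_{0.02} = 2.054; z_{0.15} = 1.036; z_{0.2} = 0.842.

n = 39 per group

Cohen's d = |M₁ − M₂| / SD_pooled = |44.6 − 53.0| / 12.7 = 8.4 / 12.7 = 0.661.
For two independent groups with equal n: n = 2·((z_{α} + z_β) / d)².
z_{α} + z_β = 2.054 + 0.842 = 2.896.
n = 2 × (2.896 / 0.661)² = 2 × 4.381² = 2 × 19.20 = 38.4.
Round up to the next whole participant.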